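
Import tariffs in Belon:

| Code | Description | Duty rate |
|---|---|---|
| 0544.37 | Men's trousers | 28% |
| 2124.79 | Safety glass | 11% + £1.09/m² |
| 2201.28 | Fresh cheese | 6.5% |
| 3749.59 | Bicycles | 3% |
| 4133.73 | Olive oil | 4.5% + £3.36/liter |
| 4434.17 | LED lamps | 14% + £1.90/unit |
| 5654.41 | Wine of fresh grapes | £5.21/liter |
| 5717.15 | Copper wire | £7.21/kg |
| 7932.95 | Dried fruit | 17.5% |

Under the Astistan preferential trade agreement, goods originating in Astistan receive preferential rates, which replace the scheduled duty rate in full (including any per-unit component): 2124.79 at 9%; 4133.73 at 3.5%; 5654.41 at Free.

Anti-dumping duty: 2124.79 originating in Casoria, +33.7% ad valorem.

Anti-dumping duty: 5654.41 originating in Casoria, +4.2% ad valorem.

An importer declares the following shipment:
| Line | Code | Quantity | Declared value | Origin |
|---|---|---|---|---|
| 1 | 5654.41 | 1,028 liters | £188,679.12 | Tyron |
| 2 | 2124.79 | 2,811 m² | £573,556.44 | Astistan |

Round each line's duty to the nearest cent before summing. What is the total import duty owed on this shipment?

£56,975.96

Line 1 (5654.41, Tyron, 1,028 liters, £188,679.12):
Base rate for 5654.41 is £5.21/liter.
5654.41 has an FTA preferential rate, but origin Tyron is not Astistan; base rate stands.
The additional-duty order on 5654.41 targets Casoria, not Tyron; it does not apply.
Duty = 1,028 × £5.21 = £5,355.88.
Line 2 (2124.79, Astistan, 2,811 m², £573,556.44):
Base rate for 2124.79 is 11% + £1.09/m².
Origin Astistan qualifies under the Belon–Astistan agreement and 2124.79 is covered: preferential rate 9% applies instead.
The additional-duty order on 2124.79 targets Casoria, not Astistan; it does not apply.
Duty = £573,556.44 × 9% = £51,620.08.
Total = £5,355.88 + £51,620.08 = £56,975.96.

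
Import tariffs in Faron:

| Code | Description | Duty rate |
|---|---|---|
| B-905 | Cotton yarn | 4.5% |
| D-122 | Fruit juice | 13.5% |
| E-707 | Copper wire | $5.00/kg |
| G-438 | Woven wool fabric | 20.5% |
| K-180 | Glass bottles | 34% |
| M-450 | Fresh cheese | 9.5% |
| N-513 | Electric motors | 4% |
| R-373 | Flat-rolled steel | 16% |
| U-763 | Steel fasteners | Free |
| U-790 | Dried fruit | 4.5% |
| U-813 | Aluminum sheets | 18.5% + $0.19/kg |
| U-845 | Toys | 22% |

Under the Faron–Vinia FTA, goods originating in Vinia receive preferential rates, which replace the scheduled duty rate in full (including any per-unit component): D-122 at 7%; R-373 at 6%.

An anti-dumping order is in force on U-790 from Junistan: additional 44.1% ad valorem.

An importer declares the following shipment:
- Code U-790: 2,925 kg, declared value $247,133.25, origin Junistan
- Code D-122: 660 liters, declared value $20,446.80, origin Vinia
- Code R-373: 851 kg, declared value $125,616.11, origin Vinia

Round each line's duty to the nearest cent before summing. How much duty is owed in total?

Line 1 (U-790, Junistan, 2,925 kg, $247,133.25):
Base rate for U-790 is 4.5%.
Additional duty on U-790 from Junistan: +44.1%. Applied ad valorem rate: 4.5% + 44.1% = 48.6%.
Duty = $247,133.25 × 48.6% = $120,106.76.
Line 2 (D-122, Vinia, 660 liters, $20,446.80):
Base rate for D-122 is 13.5%.
Origin Vinia qualifies under the Faron–Vinia agreement and D-122 is covered: preferential rate 7% applies instead.
Duty = $20,446.80 × 7% = $1,431.28.
Line 3 (R-373, Vinia, 851 kg, $125,616.11):
Base rate for R-373 is 16%.
Origin Vinia qualifies under the Faron–Vinia agreement and R-373 is covered: preferential rate 6% applies instead.
Duty = $125,616.11 × 6% = $7,536.97.
Total = $120,106.76 + $1,431.28 + $7,536.97 = $129,075.01.

$129,075.01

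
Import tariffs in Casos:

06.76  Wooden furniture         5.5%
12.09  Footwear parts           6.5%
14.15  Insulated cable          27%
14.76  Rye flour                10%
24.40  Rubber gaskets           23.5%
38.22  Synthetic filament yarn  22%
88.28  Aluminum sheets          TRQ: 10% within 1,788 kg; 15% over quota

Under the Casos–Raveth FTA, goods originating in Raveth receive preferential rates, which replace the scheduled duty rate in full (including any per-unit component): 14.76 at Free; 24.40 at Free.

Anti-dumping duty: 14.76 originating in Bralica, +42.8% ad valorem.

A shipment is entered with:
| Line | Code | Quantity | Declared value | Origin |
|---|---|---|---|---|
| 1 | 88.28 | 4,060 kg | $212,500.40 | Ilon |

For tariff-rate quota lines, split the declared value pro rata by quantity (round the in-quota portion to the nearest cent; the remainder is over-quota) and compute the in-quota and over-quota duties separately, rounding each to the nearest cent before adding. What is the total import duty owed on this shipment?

$27,195.86

Line 1 (88.28, Ilon, 4,060 kg, $212,500.40):
Code 88.28 is under a tariff-rate quota (threshold 1,788 kg). In-quota: 1,788 kg at 10%; over-quota: 2,272 kg at 15%.
Pro-rata value split: in-quota = $212,500.40 × 1,788/4,060 = $93,583.92; over-quota = $212,500.40 − $93,583.92 = $118,916.48.
In-quota duty = $93,583.92 × 10% = $9,358.39. Over-quota duty = $118,916.48 × 15% = $17,837.47.
Line duty = $9,358.39 + $17,837.47 = $27,195.86.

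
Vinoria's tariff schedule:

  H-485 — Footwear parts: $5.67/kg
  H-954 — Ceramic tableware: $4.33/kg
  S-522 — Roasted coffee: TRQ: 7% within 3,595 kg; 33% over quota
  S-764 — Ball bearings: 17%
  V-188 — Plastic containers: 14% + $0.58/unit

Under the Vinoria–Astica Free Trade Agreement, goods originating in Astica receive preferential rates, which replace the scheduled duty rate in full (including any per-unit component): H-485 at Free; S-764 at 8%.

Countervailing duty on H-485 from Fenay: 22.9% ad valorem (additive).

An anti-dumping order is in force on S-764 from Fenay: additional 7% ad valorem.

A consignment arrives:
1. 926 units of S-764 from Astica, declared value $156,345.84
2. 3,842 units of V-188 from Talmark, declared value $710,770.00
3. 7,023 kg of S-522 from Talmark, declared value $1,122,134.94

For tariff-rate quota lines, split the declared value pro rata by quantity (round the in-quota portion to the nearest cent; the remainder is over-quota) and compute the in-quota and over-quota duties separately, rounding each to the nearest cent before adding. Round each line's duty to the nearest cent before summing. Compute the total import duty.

Line 1 (S-764, Astica, 926 units, $156,345.84):
Base rate for S-764 is 17%.
Origin Astica qualifies under the Vinoria–Astica agreement and S-764 is covered: preferential rate 8% applies instead.
The additional-duty order on S-764 targets Fenay, not Astica; it does not apply.
Duty = $156,345.84 × 8% = $12,507.67.
Line 2 (V-188, Talmark, 3,842 units, $710,770.00):
Base rate for V-188 is 14% + $0.58/unit.
Duty = $710,770.00 × 14% + 3,842 × $0.58 = $101,736.16.
Line 3 (S-522, Talmark, 7,023 kg, $1,122,134.94):
Code S-522 is under a tariff-rate quota (threshold 3,595 kg). In-quota: 3,595 kg at 7%; over-quota: 3,428 kg at 33%.
Pro-rata value split: in-quota = $1,122,134.94 × 3,595/7,023 = $574,409.10; over-quota = $1,122,134.94 − $574,409.10 = $547,725.84.
In-quota duty = $574,409.10 × 7% = $40,208.64. Over-quota duty = $547,725.84 × 33% = $180,749.53.
Line duty = $40,208.64 + $180,749.53 = $220,958.17.
Total = $12,507.67 + $101,736.16 + $220,958.17 = $335,202.00.

$335,202.00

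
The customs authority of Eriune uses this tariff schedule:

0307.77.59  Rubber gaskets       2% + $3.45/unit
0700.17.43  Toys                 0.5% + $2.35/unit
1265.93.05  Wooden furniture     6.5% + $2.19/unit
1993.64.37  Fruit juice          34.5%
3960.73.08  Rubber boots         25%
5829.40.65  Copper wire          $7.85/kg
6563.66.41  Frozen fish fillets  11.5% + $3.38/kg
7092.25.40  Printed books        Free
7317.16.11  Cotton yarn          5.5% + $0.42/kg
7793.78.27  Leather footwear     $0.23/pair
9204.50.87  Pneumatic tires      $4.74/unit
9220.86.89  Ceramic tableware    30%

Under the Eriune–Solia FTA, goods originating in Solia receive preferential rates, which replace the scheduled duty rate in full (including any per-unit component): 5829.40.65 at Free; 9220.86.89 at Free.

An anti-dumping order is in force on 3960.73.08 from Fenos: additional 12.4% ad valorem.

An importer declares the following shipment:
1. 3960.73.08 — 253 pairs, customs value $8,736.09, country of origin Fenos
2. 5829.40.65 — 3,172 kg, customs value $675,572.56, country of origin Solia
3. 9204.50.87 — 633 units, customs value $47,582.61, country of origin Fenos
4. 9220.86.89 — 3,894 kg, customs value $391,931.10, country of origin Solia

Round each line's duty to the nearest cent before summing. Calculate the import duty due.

Line 1 (3960.73.08, Fenos, 253 pairs, $8,736.09):
Base rate for 3960.73.08 is 25%.
Additional duty on 3960.73.08 from Fenos: +12.4%. Applied ad valorem rate: 25% + 12.4% = 37.4%.
Duty = $8,736.09 × 37.4% = $3,267.30.
Line 2 (5829.40.65, Solia, 3,172 kg, $675,572.56):
Base rate for 5829.40.65 is $7.85/kg.
Origin Solia qualifies under the Eriune–Solia agreement and 5829.40.65 is covered: preferential rate Free applies instead.
Duty = $675,572.56 × 0% = $0.00.
Line 3 (9204.50.87, Fenos, 633 units, $47,582.61):
Base rate for 9204.50.87 is $4.74/unit.
Duty = 633 × $4.74 = $3,000.42.
Line 4 (9220.86.89, Solia, 3,894 kg, $391,931.10):
Base rate for 9220.86.89 is 30%.
Origin Solia qualifies under the Eriune–Solia agreement and 9220.86.89 is covered: preferential rate Free applies instead.
Duty = $391,931.10 × 0% = $0.00.
Total = $3,267.30 + $0.00 + $3,000.42 + $0.00 = $6,267.72.

$6,267.72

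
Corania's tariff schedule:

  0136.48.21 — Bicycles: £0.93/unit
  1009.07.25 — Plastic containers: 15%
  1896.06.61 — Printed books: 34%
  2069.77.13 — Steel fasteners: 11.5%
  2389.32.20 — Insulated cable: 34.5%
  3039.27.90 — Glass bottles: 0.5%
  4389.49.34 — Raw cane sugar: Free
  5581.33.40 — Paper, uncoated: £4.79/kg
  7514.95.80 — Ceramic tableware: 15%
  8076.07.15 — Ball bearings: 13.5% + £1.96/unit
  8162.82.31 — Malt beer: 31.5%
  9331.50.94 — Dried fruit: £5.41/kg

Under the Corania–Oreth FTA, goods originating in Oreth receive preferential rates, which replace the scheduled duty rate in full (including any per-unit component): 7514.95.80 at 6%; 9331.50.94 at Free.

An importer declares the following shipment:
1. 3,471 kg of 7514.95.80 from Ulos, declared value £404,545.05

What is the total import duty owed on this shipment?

£60,681.76

Line 1 (7514.95.80, Ulos, 3,471 kg, £404,545.05):
Base rate for 7514.95.80 is 15%.
7514.95.80 has an FTA preferential rate, but origin Ulos is not Oreth; base rate stands.
Duty = £404,545.05 × 15% = £60,681.76.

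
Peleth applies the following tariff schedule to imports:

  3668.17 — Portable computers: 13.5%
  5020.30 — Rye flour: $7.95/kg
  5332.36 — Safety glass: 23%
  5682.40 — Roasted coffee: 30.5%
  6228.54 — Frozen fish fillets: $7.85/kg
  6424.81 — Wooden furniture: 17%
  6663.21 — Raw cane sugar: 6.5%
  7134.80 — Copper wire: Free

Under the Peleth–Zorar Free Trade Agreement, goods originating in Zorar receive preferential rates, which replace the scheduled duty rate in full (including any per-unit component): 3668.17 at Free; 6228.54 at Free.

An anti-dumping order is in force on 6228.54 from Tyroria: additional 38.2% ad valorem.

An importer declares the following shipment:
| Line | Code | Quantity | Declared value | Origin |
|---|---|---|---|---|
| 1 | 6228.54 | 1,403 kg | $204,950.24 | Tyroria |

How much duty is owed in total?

$89,304.54

Line 1 (6228.54, Tyroria, 1,403 kg, $204,950.24):
Base rate for 6228.54 is $7.85/kg.
6228.54 has an FTA preferential rate, but origin Tyroria is not Zorar; base rate stands.
Additional duty on 6228.54 from Tyroria: +38.2% ad valorem. Applied ad valorem rate = 38.2%.
Duty = $204,950.24 × 38.2% + 1,403 × $7.85 = $89,304.54.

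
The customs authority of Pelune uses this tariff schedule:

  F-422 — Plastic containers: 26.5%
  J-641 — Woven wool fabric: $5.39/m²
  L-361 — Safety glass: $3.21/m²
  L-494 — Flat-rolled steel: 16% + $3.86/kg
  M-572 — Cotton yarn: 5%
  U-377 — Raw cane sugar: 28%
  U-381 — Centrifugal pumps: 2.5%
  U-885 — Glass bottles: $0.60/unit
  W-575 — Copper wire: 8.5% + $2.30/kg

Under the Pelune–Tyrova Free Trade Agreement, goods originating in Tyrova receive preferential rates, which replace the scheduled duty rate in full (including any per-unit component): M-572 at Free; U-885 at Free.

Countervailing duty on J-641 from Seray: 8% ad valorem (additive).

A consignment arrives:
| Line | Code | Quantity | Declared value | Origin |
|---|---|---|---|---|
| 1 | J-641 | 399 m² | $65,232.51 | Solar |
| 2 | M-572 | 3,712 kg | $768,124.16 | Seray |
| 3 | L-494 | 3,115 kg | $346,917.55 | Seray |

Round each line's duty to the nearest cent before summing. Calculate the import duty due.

$108,087.53

Line 1 (J-641, Solar, 399 m², $65,232.51):
Base rate for J-641 is $5.39/m².
The additional-duty order on J-641 targets Seray, not Solar; it does not apply.
Duty = 399 × $5.39 = $2,150.61.
Line 2 (M-572, Seray, 3,712 kg, $768,124.16):
Base rate for M-572 is 5%.
M-572 has an FTA preferential rate, but origin Seray is not Tyrova; base rate stands.
Duty = $768,124.16 × 5% = $38,406.21.
Line 3 (L-494, Seray, 3,115 kg, $346,917.55):
Base rate for L-494 is 16% + $3.86/kg.
Duty = $346,917.55 × 16% + 3,115 × $3.86 = $67,530.71.
Total = $2,150.61 + $38,406.21 + $67,530.71 = $108,087.53.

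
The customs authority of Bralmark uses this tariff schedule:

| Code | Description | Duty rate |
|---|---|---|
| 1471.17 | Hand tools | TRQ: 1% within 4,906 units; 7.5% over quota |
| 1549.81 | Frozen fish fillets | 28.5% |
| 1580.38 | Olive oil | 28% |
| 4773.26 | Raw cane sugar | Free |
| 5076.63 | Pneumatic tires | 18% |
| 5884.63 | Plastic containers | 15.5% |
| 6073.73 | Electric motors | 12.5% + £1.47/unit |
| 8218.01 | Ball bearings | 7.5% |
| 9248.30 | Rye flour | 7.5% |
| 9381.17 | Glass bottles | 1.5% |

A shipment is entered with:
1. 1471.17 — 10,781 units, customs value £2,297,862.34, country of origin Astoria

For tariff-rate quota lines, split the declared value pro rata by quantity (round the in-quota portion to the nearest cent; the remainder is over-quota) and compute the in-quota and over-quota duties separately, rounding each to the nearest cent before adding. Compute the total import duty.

£104,371.46

Line 1 (1471.17, Astoria, 10,781 units, £2,297,862.34):
Code 1471.17 is under a tariff-rate quota (threshold 4,906 units). In-quota: 4,906 units at 1%; over-quota: 5,875 units at 7.5%.
Pro-rata value split: in-quota = £2,297,862.34 × 4,906/10,781 = £1,045,664.84; over-quota = £2,297,862.34 − £1,045,664.84 = £1,252,197.50.
In-quota duty = £1,045,664.84 × 1% = £10,456.65. Over-quota duty = £1,252,197.50 × 7.5% = £93,914.81.
Line duty = £10,456.65 + £93,914.81 = £104,371.46.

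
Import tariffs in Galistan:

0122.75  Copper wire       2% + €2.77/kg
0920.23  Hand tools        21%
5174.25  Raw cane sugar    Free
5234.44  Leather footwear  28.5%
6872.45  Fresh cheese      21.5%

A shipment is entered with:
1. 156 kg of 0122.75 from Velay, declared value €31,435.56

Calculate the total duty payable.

Line 1 (0122.75, Velay, 156 kg, €31,435.56):
Base rate for 0122.75 is 2% + €2.77/kg.
Duty = €31,435.56 × 2% + 156 × €2.77 = €1,060.83.

€1,060.83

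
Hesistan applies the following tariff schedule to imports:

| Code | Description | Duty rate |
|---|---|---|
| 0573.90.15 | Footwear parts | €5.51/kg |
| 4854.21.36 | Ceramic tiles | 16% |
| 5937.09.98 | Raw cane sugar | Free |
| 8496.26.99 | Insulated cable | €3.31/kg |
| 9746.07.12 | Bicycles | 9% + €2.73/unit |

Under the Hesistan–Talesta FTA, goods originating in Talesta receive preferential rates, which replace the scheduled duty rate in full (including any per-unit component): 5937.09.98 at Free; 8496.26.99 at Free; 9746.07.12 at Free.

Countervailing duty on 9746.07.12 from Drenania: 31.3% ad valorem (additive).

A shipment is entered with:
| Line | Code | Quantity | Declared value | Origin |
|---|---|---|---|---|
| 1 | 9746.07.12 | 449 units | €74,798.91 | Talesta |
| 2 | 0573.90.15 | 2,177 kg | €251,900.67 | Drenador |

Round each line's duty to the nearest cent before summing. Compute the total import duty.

Line 1 (9746.07.12, Talesta, 449 units, €74,798.91):
Base rate for 9746.07.12 is 9% + €2.73/unit.
Origin Talesta qualifies under the Hesistan–Talesta agreement and 9746.07.12 is covered: preferential rate Free applies instead.
The additional-duty order on 9746.07.12 targets Drenania, not Talesta; it does not apply.
Duty = €74,798.91 × 0% = €0.00.
Line 2 (0573.90.15, Drenador, 2,177 kg, €251,900.67):
Base rate for 0573.90.15 is €5.51/kg.
Duty = 2,177 × €5.51 = €11,995.27.
Total = €0.00 + €11,995.27 = €11,995.27.

€11,995.27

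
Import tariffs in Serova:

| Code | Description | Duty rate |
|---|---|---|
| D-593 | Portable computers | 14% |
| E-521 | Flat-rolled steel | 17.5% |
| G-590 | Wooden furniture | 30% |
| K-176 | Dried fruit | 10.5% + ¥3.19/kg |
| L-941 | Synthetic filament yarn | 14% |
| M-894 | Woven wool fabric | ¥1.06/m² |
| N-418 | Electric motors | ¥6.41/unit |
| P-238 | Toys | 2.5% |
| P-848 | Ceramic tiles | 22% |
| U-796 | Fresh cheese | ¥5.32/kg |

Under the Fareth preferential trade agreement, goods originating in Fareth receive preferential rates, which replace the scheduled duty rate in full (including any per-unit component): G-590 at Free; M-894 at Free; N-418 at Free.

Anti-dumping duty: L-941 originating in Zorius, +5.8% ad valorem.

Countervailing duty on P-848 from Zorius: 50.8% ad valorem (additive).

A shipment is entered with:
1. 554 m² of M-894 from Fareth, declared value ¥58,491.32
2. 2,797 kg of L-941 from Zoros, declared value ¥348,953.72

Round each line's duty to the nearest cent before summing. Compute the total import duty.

Line 1 (M-894, Fareth, 554 m², ¥58,491.32):
Base rate for M-894 is ¥1.06/m².
Origin Fareth qualifies under the Serova–Fareth agreement and M-894 is covered: preferential rate Free applies instead.
Duty = ¥58,491.32 × 0% = ¥0.00.
Line 2 (L-941, Zoros, 2,797 kg, ¥348,953.72):
Base rate for L-941 is 14%.
The additional-duty order on L-941 targets Zorius, not Zoros; it does not apply.
Duty = ¥348,953.72 × 14% = ¥48,853.52.
Total = ¥0.00 + ¥48,853.52 = ¥48,853.52.

¥48,853.52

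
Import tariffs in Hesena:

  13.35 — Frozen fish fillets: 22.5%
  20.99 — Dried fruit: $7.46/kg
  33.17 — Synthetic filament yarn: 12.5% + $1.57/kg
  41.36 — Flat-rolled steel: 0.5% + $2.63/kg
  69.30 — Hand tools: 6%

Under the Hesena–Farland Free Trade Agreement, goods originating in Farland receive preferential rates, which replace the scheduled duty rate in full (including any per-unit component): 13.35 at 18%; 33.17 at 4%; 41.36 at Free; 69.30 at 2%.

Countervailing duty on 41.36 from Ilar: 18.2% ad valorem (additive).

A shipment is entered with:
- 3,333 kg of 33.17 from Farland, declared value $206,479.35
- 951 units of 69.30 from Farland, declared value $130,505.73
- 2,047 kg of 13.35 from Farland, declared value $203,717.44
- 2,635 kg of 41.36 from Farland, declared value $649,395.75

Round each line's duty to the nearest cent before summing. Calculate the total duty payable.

$47,538.42

Line 1 (33.17, Farland, 3,333 kg, $206,479.35):
Base rate for 33.17 is 12.5% + $1.57/kg.
Origin Farland qualifies under the Hesena–Farland agreement and 33.17 is covered: preferential rate 4% applies instead.
Duty = $206,479.35 × 4% = $8,259.17.
Line 2 (69.30, Farland, 951 units, $130,505.73):
Base rate for 69.30 is 6%.
Origin Farland qualifies under the Hesena–Farland agreement and 69.30 is covered: preferential rate 2% applies instead.
Duty = $130,505.73 × 2% = $2,610.11.
Line 3 (13.35, Farland, 2,047 kg, $203,717.44):
Base rate for 13.35 is 22.5%.
Origin Farland qualifies under the Hesena–Farland agreement and 13.35 is covered: preferential rate 18% applies instead.
Duty = $203,717.44 × 18% = $36,669.14.
Line 4 (41.36, Farland, 2,635 kg, $649,395.75):
Base rate for 41.36 is 0.5% + $2.63/kg.
Origin Farland qualifies under the Hesena–Farland agreement and 41.36 is covered: preferential rate Free applies instead.
The additional-duty order on 41.36 targets Ilar, not Farland; it does not apply.
Duty = $649,395.75 × 0% = $0.00.
Total = $8,259.17 + $2,610.11 + $36,669.14 + $0.00 = $47,538.42.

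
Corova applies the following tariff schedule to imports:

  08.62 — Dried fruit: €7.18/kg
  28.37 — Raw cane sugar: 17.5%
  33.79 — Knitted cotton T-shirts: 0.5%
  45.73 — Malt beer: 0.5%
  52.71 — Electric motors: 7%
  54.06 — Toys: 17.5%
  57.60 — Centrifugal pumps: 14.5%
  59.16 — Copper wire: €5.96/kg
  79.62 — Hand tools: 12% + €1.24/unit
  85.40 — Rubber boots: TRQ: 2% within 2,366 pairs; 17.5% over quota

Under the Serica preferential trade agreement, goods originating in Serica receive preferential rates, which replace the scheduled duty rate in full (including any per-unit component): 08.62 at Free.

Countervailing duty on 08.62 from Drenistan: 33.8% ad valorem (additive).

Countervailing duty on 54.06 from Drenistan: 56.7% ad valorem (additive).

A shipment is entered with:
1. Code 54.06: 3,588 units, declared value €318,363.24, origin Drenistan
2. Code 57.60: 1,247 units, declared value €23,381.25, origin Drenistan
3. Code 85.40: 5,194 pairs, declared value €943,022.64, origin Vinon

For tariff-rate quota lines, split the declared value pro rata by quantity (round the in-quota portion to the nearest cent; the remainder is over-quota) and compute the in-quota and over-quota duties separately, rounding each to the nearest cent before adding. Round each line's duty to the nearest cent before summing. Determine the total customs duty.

€338,061.26

Line 1 (54.06, Drenistan, 3,588 units, €318,363.24):
Base rate for 54.06 is 17.5%.
Additional duty on 54.06 from Drenistan: +56.7%. Applied ad valorem rate: 17.5% + 56.7% = 74.2%.
Duty = €318,363.24 × 74.2% = €236,225.52.
Line 2 (57.60, Drenistan, 1,247 units, €23,381.25):
Base rate for 57.60 is 14.5%.
Duty = €23,381.25 × 14.5% = €3,390.28.
Line 3 (85.40, Vinon, 5,194 pairs, €943,022.64):
Code 85.40 is under a tariff-rate quota (threshold 2,366 pairs). In-quota: 2,366 pairs at 2%; over-quota: 2,828 pairs at 17.5%.
Pro-rata value split: in-quota = €943,022.64 × 2,366/5,194 = €429,570.96; over-quota = €943,022.64 − €429,570.96 = €513,451.68.
In-quota duty = €429,570.96 × 2% = €8,591.42. Over-quota duty = €513,451.68 × 17.5% = €89,854.04.
Line duty = €8,591.42 + €89,854.04 = €98,445.46.
Total = €236,225.52 + €3,390.28 + €98,445.46 = €338,061.26.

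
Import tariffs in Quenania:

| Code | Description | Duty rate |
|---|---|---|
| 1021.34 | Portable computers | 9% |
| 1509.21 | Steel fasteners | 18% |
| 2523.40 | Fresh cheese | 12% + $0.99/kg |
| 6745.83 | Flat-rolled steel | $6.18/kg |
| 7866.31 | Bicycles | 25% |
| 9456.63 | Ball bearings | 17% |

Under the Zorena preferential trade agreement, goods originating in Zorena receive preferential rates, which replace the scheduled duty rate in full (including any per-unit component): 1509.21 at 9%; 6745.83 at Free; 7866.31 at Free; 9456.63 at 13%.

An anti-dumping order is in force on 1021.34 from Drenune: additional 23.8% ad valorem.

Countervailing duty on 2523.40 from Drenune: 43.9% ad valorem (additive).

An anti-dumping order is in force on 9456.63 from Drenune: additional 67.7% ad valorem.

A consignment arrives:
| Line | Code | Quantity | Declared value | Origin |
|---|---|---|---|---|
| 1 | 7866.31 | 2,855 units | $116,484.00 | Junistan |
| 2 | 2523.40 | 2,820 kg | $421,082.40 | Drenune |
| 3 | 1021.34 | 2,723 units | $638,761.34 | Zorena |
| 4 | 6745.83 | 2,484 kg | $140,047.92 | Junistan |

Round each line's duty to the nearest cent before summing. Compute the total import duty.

$340,137.50

Line 1 (7866.31, Junistan, 2,855 units, $116,484.00):
Base rate for 7866.31 is 25%.
7866.31 has an FTA preferential rate, but origin Junistan is not Zorena; base rate stands.
Duty = $116,484.00 × 25% = $29,121.00.
Line 2 (2523.40, Drenune, 2,820 kg, $421,082.40):
Base rate for 2523.40 is 12% + $0.99/kg.
Additional duty on 2523.40 from Drenune: +43.9%. Applied ad valorem rate: 12% + 43.9% = 55.9%.
Duty = $421,082.40 × 55.9% + 2,820 × $0.99 = $238,176.86.
Line 3 (1021.34, Zorena, 2,723 units, $638,761.34):
Base rate for 1021.34 is 9%.
Origin Zorena is the FTA partner but 1021.34 is not on the preference list; base rate stands.
The additional-duty order on 1021.34 targets Drenune, not Zorena; it does not apply.
Duty = $638,761.34 × 9% = $57,488.52.
Line 4 (6745.83, Junistan, 2,484 kg, $140,047.92):
Base rate for 6745.83 is $6.18/kg.
6745.83 has an FTA preferential rate, but origin Junistan is not Zorena; base rate stands.
Duty = 2,484 × $6.18 = $15,351.12.
Total = $29,121.00 + $238,176.86 + $57,488.52 + $15,351.12 = $340,137.50.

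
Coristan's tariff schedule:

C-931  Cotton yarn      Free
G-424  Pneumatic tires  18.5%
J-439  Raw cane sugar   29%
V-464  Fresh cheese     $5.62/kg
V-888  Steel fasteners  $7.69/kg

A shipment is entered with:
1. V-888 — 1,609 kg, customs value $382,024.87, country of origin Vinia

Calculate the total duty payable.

$12,373.21

Line 1 (V-888, Vinia, 1,609 kg, $382,024.87):
Base rate for V-888 is $7.69/kg.
Duty = 1,609 × $7.69 = $12,373.21.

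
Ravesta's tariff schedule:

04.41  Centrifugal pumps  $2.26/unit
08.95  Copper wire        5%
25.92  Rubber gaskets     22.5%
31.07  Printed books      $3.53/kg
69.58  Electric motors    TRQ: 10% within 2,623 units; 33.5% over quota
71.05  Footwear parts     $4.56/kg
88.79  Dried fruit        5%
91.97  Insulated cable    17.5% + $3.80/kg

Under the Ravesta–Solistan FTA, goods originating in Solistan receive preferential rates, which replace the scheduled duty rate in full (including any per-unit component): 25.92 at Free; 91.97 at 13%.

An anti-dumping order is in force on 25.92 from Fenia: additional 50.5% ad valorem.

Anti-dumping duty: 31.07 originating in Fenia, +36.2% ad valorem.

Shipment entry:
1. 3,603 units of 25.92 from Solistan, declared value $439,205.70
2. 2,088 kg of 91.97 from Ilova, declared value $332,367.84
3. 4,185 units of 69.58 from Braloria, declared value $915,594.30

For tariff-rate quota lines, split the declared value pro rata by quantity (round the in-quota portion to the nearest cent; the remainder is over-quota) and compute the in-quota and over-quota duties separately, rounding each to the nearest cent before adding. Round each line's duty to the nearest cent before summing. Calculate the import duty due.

Line 1 (25.92, Solistan, 3,603 units, $439,205.70):
Base rate for 25.92 is 22.5%.
Origin Solistan qualifies under the Ravesta–Solistan agreement and 25.92 is covered: preferential rate Free applies instead.
The additional-duty order on 25.92 targets Fenia, not Solistan; it does not apply.
Duty = $439,205.70 × 0% = $0.00.
Line 2 (91.97, Ilova, 2,088 kg, $332,367.84):
Base rate for 91.97 is 17.5% + $3.80/kg.
91.97 has an FTA preferential rate, but origin Ilova is not Solistan; base rate stands.
Duty = $332,367.84 × 17.5% + 2,088 × $3.80 = $66,098.77.
Line 3 (69.58, Braloria, 4,185 units, $915,594.30):
Code 69.58 is under a tariff-rate quota (threshold 2,623 units). In-quota: 2,623 units at 10%; over-quota: 1,562 units at 33.5%.
Pro-rata value split: in-quota = $915,594.30 × 2,623/4,185 = $573,859.94; over-quota = $915,594.30 − $573,859.94 = $341,734.36.
In-quota duty = $573,859.94 × 10% = $57,385.99. Over-quota duty = $341,734.36 × 33.5% = $114,481.01.
Line duty = $57,385.99 + $114,481.01 = $171,867.00.
Total = $0.00 + $66,098.77 + $171,867.00 = $237,965.77.

$237,965.77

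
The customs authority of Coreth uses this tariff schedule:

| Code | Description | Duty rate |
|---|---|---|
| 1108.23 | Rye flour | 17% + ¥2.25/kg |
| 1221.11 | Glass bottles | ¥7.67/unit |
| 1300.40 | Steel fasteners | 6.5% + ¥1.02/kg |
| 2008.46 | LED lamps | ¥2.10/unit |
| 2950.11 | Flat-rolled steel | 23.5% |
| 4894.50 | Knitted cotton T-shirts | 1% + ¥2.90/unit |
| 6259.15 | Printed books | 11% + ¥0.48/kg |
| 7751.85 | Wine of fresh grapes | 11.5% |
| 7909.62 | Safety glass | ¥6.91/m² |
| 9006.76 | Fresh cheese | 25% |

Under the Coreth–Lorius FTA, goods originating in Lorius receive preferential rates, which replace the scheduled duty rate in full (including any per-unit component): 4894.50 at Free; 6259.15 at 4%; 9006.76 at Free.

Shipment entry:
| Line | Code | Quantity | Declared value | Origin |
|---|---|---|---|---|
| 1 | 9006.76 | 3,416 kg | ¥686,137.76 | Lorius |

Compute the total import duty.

Line 1 (9006.76, Lorius, 3,416 kg, ¥686,137.76):
Base rate for 9006.76 is 25%.
Origin Lorius qualifies under the Coreth–Lorius agreement and 9006.76 is covered: preferential rate Free applies instead.
Duty = ¥686,137.76 × 0% = ¥0.00.

¥0.00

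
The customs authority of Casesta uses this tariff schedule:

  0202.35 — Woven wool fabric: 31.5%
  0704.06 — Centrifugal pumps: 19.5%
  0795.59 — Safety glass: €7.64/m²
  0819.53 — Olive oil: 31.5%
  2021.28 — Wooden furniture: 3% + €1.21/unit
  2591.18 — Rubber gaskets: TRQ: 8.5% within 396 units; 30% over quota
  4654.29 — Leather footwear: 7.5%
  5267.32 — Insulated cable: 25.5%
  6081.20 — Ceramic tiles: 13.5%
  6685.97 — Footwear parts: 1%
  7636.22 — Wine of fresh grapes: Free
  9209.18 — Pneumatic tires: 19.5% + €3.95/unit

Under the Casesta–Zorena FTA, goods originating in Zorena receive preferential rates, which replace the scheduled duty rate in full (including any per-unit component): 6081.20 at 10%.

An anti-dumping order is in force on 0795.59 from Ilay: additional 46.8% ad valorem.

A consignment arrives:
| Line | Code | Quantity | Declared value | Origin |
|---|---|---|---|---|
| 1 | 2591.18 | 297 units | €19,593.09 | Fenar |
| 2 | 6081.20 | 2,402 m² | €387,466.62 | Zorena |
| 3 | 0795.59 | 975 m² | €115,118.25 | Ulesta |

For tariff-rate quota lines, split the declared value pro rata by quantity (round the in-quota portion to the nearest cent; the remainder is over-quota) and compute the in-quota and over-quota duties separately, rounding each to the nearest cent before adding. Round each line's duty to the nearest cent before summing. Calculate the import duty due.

Line 1 (2591.18, Fenar, 297 units, €19,593.09):
Code 2591.18 is under a tariff-rate quota (threshold 396 units). Quantity 297 units is within the quota, so the in-quota rate 8.5% applies to the full value.
Duty = €19,593.09 × 8.5% = €1,665.41.
Line 2 (6081.20, Zorena, 2,402 m², €387,466.62):
Base rate for 6081.20 is 13.5%.
Origin Zorena qualifies under the Casesta–Zorena agreement and 6081.20 is covered: preferential rate 10% applies instead.
Duty = €387,466.62 × 10% = €38,746.66.
Line 3 (0795.59, Ulesta, 975 m², €115,118.25):
Base rate for 0795.59 is €7.64/m².
The additional-duty order on 0795.59 targets Ilay, not Ulesta; it does not apply.
Duty = 975 × €7.64 = €7,449.00.
Total = €1,665.41 + €38,746.66 + €7,449.00 = €47,861.07.

€47,861.07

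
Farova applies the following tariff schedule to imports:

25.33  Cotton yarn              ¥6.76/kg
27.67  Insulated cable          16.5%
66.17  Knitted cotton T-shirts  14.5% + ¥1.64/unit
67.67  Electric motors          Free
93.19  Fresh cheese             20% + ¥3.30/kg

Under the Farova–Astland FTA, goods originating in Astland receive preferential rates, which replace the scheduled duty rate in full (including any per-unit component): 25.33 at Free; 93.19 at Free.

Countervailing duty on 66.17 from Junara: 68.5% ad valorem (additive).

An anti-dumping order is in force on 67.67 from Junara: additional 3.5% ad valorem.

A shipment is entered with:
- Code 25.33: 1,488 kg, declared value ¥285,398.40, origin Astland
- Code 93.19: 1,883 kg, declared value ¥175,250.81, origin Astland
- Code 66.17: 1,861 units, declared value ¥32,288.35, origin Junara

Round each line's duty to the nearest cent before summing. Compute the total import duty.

Line 1 (25.33, Astland, 1,488 kg, ¥285,398.40):
Base rate for 25.33 is ¥6.76/kg.
Origin Astland qualifies under the Farova–Astland agreement and 25.33 is covered: preferential rate Free applies instead.
Duty = ¥285,398.40 × 0% = ¥0.00.
Line 2 (93.19, Astland, 1,883 kg, ¥175,250.81):
Base rate for 93.19 is 20% + ¥3.30/kg.
Origin Astland qualifies under the Farova–Astland agreement and 93.19 is covered: preferential rate Free applies instead.
Duty = ¥175,250.81 × 0% = ¥0.00.
Line 3 (66.17, Junara, 1,861 units, ¥32,288.35):
Base rate for 66.17 is 14.5% + ¥1.64/unit.
Additional duty on 66.17 from Junara: +68.5%. Applied ad valorem rate: 14.5% + 68.5% = 83%.
Duty = ¥32,288.35 × 83% + 1,861 × ¥1.64 = ¥29,851.37.
Total = ¥0.00 + ¥0.00 + ¥29,851.37 = ¥29,851.37.

¥29,851.37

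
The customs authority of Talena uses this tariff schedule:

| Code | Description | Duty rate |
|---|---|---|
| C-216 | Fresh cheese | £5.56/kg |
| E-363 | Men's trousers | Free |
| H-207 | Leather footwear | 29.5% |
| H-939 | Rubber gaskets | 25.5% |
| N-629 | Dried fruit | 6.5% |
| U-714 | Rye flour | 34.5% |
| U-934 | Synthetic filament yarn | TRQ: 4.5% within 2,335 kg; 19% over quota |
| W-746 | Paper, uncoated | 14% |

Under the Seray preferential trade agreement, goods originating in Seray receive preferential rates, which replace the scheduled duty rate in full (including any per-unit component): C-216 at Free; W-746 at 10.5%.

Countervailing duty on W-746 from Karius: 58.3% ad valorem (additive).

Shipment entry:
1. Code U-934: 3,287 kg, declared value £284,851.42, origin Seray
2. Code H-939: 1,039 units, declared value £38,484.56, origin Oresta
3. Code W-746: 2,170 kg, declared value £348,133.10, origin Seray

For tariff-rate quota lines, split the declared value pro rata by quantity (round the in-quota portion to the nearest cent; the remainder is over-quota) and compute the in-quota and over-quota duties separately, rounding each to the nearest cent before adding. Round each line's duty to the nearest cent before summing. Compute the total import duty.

£71,148.40

Line 1 (U-934, Seray, 3,287 kg, £284,851.42):
Code U-934 is under a tariff-rate quota (threshold 2,335 kg). In-quota: 2,335 kg at 4.5%; over-quota: 952 kg at 19%.
Pro-rata value split: in-quota = £284,851.42 × 2,335/3,287 = £202,351.10; over-quota = £284,851.42 − £202,351.10 = £82,500.32.
In-quota duty = £202,351.10 × 4.5% = £9,105.80. Over-quota duty = £82,500.32 × 19% = £15,675.06.
Line duty = £9,105.80 + £15,675.06 = £24,780.86.
Line 2 (H-939, Oresta, 1,039 units, £38,484.56):
Base rate for H-939 is 25.5%.
Duty = £38,484.56 × 25.5% = £9,813.56.
Line 3 (W-746, Seray, 2,170 kg, £348,133.10):
Base rate for W-746 is 14%.
Origin Seray qualifies under the Talena–Seray agreement and W-746 is covered: preferential rate 10.5% applies instead.
The additional-duty order on W-746 targets Karius, not Seray; it does not apply.
Duty = £348,133.10 × 10.5% = £36,553.98.
Total = £24,780.86 + £9,813.56 + £36,553.98 = £71,148.40.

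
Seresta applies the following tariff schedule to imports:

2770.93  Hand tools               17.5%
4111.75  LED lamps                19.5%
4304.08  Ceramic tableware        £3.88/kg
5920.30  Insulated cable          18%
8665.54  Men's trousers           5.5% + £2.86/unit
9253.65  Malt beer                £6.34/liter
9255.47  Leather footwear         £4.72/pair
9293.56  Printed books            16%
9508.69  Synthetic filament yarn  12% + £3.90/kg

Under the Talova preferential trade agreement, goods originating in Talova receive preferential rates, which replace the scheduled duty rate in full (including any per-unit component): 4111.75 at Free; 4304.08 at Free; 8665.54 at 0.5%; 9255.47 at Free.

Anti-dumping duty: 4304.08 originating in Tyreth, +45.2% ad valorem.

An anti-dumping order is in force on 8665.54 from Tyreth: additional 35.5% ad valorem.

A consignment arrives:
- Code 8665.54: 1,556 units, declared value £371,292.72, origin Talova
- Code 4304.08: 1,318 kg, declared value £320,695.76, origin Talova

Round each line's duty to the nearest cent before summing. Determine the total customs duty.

Line 1 (8665.54, Talova, 1,556 units, £371,292.72):
Base rate for 8665.54 is 5.5% + £2.86/unit.
Origin Talova qualifies under the Seresta–Talova agreement and 8665.54 is covered: preferential rate 0.5% applies instead.
The additional-duty order on 8665.54 targets Tyreth, not Talova; it does not apply.
Duty = £371,292.72 × 0.5% = £1,856.46.
Line 2 (4304.08, Talova, 1,318 kg, £320,695.76):
Base rate for 4304.08 is £3.88/kg.
Origin Talova qualifies under the Seresta–Talova agreement and 4304.08 is covered: preferential rate Free applies instead.
The additional-duty order on 4304.08 targets Tyreth, not Talova; it does not apply.
Duty = £320,695.76 × 0% = £0.00.
Total = £1,856.46 + £0.00 = £1,856.46.

£1,856.46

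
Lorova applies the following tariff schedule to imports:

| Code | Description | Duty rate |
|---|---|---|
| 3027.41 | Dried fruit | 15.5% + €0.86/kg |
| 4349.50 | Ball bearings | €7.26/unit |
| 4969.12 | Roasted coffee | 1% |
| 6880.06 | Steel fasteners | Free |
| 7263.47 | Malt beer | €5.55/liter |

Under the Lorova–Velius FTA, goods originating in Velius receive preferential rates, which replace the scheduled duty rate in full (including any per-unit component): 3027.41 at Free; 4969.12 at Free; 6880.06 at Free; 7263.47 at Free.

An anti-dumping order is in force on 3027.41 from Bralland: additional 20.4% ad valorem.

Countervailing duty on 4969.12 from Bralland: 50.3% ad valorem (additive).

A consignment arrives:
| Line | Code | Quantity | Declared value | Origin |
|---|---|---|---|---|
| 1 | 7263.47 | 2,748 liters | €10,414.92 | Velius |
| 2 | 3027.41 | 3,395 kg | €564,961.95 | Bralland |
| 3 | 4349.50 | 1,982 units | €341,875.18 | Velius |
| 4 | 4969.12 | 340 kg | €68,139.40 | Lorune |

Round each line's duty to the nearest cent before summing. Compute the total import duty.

Line 1 (7263.47, Velius, 2,748 liters, €10,414.92):
Base rate for 7263.47 is €5.55/liter.
Origin Velius qualifies under the Lorova–Velius agreement and 7263.47 is covered: preferential rate Free applies instead.
Duty = €10,414.92 × 0% = €0.00.
Line 2 (3027.41, Bralland, 3,395 kg, €564,961.95):
Base rate for 3027.41 is 15.5% + €0.86/kg.
3027.41 has an FTA preferential rate, but origin Bralland is not Velius; base rate stands.
Additional duty on 3027.41 from Bralland: +20.4%. Applied ad valorem rate: 15.5% + 20.4% = 35.9%.
Duty = €564,961.95 × 35.9% + 3,395 × €0.86 = €205,741.04.
Line 3 (4349.50, Velius, 1,982 units, €341,875.18):
Base rate for 4349.50 is €7.26/unit.
Origin Velius is the FTA partner but 4349.50 is not on the preference list; base rate stands.
Duty = 1,982 × €7.26 = €14,389.32.
Line 4 (4969.12, Lorune, 340 kg, €68,139.40):
Base rate for 4969.12 is 1%.
4969.12 has an FTA preferential rate, but origin Lorune is not Velius; base rate stands.
The additional-duty order on 4969.12 targets Bralland, not Lorune; it does not apply.
Duty = €68,139.40 × 1% = €681.39.
Total = €0.00 + €205,741.04 + €14,389.32 + €681.39 = €220,811.75.

€220,811.75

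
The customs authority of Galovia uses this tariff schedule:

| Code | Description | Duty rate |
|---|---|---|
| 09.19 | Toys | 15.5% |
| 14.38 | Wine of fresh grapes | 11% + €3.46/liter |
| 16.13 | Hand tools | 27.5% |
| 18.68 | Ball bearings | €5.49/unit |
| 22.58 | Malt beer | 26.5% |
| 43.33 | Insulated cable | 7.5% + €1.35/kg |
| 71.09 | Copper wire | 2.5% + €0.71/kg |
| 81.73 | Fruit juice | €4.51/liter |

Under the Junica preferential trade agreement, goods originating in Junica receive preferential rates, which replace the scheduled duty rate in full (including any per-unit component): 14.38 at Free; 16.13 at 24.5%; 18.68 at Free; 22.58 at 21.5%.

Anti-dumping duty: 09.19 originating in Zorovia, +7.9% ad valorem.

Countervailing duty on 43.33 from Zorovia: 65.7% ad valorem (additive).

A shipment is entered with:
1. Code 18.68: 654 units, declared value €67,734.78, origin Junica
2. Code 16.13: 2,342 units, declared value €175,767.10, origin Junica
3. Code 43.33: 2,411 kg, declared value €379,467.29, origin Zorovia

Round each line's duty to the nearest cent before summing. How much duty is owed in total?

Line 1 (18.68, Junica, 654 units, €67,734.78):
Base rate for 18.68 is €5.49/unit.
Origin Junica qualifies under the Galovia–Junica agreement and 18.68 is covered: preferential rate Free applies instead.
Duty = €67,734.78 × 0% = €0.00.
Line 2 (16.13, Junica, 2,342 units, €175,767.10):
Base rate for 16.13 is 27.5%.
Origin Junica qualifies under the Galovia–Junica agreement and 16.13 is covered: preferential rate 24.5% applies instead.
Duty = €175,767.10 × 24.5% = €43,062.94.
Line 3 (43.33, Zorovia, 2,411 kg, €379,467.29):
Base rate for 43.33 is 7.5% + €1.35/kg.
Additional duty on 43.33 from Zorovia: +65.7%. Applied ad valorem rate: 7.5% + 65.7% = 73.2%.
Duty = €379,467.29 × 73.2% + 2,411 × €1.35 = €281,024.91.
Total = €0.00 + €43,062.94 + €281,024.91 = €324,087.85.

€324,087.85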